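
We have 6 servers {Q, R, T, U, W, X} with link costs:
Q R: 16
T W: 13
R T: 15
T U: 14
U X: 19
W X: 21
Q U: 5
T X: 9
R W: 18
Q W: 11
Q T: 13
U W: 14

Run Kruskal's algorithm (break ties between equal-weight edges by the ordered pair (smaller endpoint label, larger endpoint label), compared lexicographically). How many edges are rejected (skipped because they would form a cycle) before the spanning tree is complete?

Kruskal's algorithm — process edges by increasing weight (ties by edge label):
Q U (5): add — endpoints in different components.
T X (9): add — endpoints in different components.
Q W (11): add — endpoints in different components.
Q T (13): add — endpoints in different components.
T W (13): skip — T and W already connected.
T U (14): skip — T and U already connected.
U W (14): skip — W and U already connected.
R T (15): add — endpoints in different components.
Edges rejected before the tree was complete: 3.

3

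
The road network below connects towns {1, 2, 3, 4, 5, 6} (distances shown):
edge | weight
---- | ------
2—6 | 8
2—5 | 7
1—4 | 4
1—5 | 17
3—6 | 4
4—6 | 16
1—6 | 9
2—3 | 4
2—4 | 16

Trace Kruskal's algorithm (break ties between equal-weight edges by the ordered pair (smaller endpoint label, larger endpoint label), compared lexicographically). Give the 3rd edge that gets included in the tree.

Sort edges by weight, then run Kruskal:
1—4 (4): add. Components now {1,4} {2} {3} {5} {6}
2—3 (4): add. Components now {1,4} {2,3} {5} {6}
3—6 (4): add. Components now {1,4} {2,3,6} {5}
2—5 (7): add. Components now {1,4} {2,3,5,6}
2—6 (8): skip — 2 and 6 already connected.
1—6 (9): add. Components now {1,2,3,4,5,6}
The 3rd edge added is 3—6.

3-6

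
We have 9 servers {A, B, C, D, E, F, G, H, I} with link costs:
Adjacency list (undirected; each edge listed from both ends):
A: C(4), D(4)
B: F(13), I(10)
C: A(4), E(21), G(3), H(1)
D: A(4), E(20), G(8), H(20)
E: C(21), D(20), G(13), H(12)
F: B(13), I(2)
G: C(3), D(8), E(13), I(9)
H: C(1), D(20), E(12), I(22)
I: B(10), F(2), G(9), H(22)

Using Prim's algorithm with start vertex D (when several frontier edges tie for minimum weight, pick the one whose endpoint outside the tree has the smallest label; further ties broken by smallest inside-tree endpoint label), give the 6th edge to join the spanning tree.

F-I

Grow the tree from D using Prim:
Step 1: cheapest edge leaving the tree is A–D (4); add A.
Step 2: cheapest edge leaving the tree is A–C (4); add C.
Step 3: cheapest edge leaving the tree is C–H (1); add H.
Step 4: cheapest edge leaving the tree is C–G (3); add G.
Step 5: cheapest edge leaving the tree is G–I (9); add I.
Step 6: cheapest edge leaving the tree is F–I (2); add F.
Step 7: cheapest edge leaving the tree is B–I (10); add B.
Step 8: cheapest edge leaving the tree is E–H (12); add E.
The 6th edge added is F–I.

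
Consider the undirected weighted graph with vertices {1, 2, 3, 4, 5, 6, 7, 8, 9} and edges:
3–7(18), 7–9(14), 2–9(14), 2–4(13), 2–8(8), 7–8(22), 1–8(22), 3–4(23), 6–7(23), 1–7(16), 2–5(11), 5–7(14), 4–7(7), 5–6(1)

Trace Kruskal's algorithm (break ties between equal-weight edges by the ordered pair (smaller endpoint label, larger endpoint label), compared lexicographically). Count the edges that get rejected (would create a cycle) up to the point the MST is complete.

2

Kruskal: consider edges lightest-first.
5–6 (1): add — endpoints in different components.
4–7 (7): add — endpoints in different components.
2–8 (8): add — endpoints in different components.
2–5 (11): add — endpoints in different components.
2–4 (13): add — endpoints in different components.
2–9 (14): add — endpoints in different components.
5–7 (14): skip — 5 and 7 already connected.
7–9 (14): skip — 7 and 9 already connected.
1–7 (16): add — endpoints in different components.
3–7 (18): add — endpoints in different components.
Edges rejected before the tree was complete: 2.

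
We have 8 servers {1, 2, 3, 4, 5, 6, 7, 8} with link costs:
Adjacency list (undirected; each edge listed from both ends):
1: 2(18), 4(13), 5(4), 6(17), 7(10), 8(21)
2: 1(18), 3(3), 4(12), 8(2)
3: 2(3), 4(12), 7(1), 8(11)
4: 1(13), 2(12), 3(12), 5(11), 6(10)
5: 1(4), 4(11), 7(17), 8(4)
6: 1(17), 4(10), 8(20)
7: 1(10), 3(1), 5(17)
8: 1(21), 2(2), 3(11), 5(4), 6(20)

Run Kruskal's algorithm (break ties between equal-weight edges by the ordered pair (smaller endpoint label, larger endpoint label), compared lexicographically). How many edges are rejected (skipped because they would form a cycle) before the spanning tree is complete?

2

Kruskal: consider edges lightest-first.
3–7 (1): add — endpoints in different components.
2–8 (2): add — endpoints in different components.
2–3 (3): add — endpoints in different components.
1–5 (4): add — endpoints in different components.
5–8 (4): add — endpoints in different components.
1–7 (10): skip — 1 and 7 already connected.
4–6 (10): add — endpoints in different components.
3–8 (11): skip — 3 and 8 already connected.
4–5 (11): add — endpoints in different components.
Edges rejected before the tree was complete: 2.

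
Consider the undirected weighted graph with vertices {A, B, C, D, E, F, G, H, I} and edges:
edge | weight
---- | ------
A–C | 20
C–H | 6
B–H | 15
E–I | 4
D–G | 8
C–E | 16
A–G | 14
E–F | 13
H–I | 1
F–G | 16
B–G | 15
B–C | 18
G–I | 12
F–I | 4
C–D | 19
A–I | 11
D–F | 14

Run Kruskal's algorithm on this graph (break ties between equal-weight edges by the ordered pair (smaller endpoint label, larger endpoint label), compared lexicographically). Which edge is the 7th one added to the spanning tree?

Kruskal's algorithm — process edges by increasing weight (ties by edge label):
H–I (1): add — endpoints in different components.
E–I (4): add — endpoints in different components.
F–I (4): add — endpoints in different components.
C–H (6): add — endpoints in different components.
D–G (8): add — endpoints in different components.
A–I (11): add — endpoints in different components.
G–I (12): add — endpoints in different components.
E–F (13): skip — E and F already connected.
A–G (14): skip — A and G already connected.
D–F (14): skip — D and F already connected.
B–G (15): add — endpoints in different components.
The 7th edge added is G–I.

G-I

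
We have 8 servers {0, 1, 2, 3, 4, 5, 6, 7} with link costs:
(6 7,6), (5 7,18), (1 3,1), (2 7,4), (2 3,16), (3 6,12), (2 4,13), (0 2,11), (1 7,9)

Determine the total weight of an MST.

62

Kruskal's algorithm — process edges by increasing weight (ties by edge label):
1 3 (1): add — endpoints in different components.
2 7 (4): add — endpoints in different components.
6 7 (6): add — endpoints in different components.
1 7 (9): add — endpoints in different components.
0 2 (11): add — endpoints in different components.
3 6 (12): skip — 3 and 6 already connected.
2 4 (13): add — endpoints in different components.
2 3 (16): skip — 2 and 3 already connected.
5 7 (18): add — endpoints in different components.
MST edges: 1 3, 2 7, 6 7, 1 7, 0 2, 2 4, 5 7; total weight 1+4+6+9+11+13+18 = 62.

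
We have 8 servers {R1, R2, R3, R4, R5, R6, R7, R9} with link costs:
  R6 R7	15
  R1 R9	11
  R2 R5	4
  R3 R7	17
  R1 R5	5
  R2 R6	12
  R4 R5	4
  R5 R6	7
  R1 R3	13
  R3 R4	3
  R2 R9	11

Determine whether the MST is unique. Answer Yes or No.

No

Kruskal: consider edges lightest-first.
R3 R4 (3): add — endpoints in different components.
R2 R5 (4): add — endpoints in different components.
R4 R5 (4): add — endpoints in different components.
R1 R5 (5): add — endpoints in different components.
R5 R6 (7): add — endpoints in different components.
R1 R9 (11): add — endpoints in different components.
R2 R9 (11): skip — R9 and R2 already connected.
R2 R6 (12): skip — R2 and R6 already connected.
R1 R3 (13): skip — R1 and R3 already connected.
R6 R7 (15): add — endpoints in different components.
Non-tree edge R2 R9 has weight 11, equal to the heaviest edge on its tree cycle — swapping gives another MST of the same weight. Not unique.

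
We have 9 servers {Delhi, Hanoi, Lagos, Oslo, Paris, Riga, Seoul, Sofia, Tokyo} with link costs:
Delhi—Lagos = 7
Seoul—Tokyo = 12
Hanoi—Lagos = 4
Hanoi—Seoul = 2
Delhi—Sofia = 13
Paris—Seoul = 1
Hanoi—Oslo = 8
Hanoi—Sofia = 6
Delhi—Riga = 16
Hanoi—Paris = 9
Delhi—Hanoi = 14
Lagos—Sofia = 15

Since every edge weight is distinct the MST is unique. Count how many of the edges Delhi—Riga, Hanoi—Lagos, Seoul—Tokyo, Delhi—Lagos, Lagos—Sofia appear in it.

Kruskal's algorithm — process edges by increasing weight (ties by edge label):
Paris—Seoul (1): add — endpoints in different components.
Hanoi—Seoul (2): add — endpoints in different components.
Hanoi—Lagos (4): add — endpoints in different components.
Hanoi—Sofia (6): add — endpoints in different components.
Delhi—Lagos (7): add — endpoints in different components.
Hanoi—Oslo (8): add — endpoints in different components.
Hanoi—Paris (9): skip — Paris and Hanoi already connected.
Seoul—Tokyo (12): add — endpoints in different components.
Delhi—Sofia (13): skip — Delhi and Sofia already connected.
Delhi—Hanoi (14): skip — Delhi and Hanoi already connected.
Lagos—Sofia (15): skip — Lagos and Sofia already connected.
Delhi—Riga (16): add — endpoints in different components.
MST edge set: {Paris—Seoul, Hanoi—Seoul, Hanoi—Lagos, Hanoi—Sofia, Delhi—Lagos, Hanoi—Oslo, Seoul—Tokyo, Delhi—Riga}.
Of the listed edges, {Delhi—Riga, Hanoi—Lagos, Seoul—Tokyo, Delhi—Lagos} are in the MST → 4.

4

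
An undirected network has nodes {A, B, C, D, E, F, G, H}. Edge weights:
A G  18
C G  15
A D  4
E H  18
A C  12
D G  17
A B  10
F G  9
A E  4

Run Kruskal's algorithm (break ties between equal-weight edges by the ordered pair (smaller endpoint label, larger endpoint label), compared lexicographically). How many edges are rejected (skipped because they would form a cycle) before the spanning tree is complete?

Sort edges by weight, then run Kruskal:
A D (4): add — endpoints in different components.
A E (4): add — endpoints in different components.
F G (9): add — endpoints in different components.
A B (10): add — endpoints in different components.
A C (12): add — endpoints in different components.
C G (15): add — endpoints in different components.
D G (17): skip — D and G already connected.
A G (18): skip — A and G already connected.
E H (18): add — endpoints in different components.
Edges rejected before the tree was complete: 2.

2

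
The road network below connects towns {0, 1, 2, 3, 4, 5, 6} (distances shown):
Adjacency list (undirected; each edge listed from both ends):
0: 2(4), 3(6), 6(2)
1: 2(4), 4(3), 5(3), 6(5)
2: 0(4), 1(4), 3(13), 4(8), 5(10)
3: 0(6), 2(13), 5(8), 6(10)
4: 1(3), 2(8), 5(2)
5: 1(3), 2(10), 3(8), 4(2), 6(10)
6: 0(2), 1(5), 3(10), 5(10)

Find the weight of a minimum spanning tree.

Sort edges by weight, then run Kruskal:
0-6 (2): add. Components now {0,6} {1} {2} {3} {4} {5}
4-5 (2): add. Components now {0,6} {1} {2} {3} {4,5}
1-4 (3): add. Components now {0,6} {1,4,5} {2} {3}
1-5 (3): skip — 1 and 5 already connected.
0-2 (4): add. Components now {0,2,6} {1,4,5} {3}
1-2 (4): add. Components now {0,1,2,4,5,6} {3}
1-6 (5): skip — 1 and 6 already connected.
0-3 (6): add. Components now {0,1,2,3,4,5,6}
MST edges: 0-6, 4-5, 1-4, 0-2, 1-2, 0-3; total weight 2+2+3+4+4+6 = 21.

21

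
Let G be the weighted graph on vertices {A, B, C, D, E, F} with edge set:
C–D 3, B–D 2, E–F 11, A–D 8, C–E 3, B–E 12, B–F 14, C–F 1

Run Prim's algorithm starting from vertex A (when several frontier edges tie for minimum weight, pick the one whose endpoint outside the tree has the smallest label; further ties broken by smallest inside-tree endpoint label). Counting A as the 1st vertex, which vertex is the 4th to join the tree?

Prim, starting at A.
Step 1: frontier [A–D 8] → take A–D (8); add D.
Step 2: frontier [B–D 2, C–D 3] → take B–D (2); add B.
Step 3: frontier [B–E 12, B–F 14, C–D 3] → take C–D (3); add C.
Step 4: frontier [B–E 12, B–F 14, C–F 1, C–E 3] → take C–F (1); add F.
Step 5: frontier [B–E 12, C–E 3, E–F 11] → take C–E (3); add E.
Vertex order: A, D, B, C, F, E. The 4th vertex is C.

C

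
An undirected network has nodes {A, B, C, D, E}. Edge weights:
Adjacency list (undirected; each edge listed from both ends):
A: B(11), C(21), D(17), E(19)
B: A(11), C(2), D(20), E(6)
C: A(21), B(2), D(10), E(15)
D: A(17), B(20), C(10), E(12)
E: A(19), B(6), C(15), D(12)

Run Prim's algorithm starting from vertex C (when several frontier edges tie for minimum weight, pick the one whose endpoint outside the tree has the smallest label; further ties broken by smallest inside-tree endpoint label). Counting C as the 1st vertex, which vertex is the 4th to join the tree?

D

Prim, starting at C.
Step 1: frontier [B-C 2, C-D 10, C-E 15, A-C 21] → take B-C (2); add B.
Step 2: frontier [B-E 6, A-B 11, B-D 20, C-D 10, C-E 15, A-C 21] → take B-E (6); add E.
Step 3: frontier [A-B 11, B-D 20, C-D 10, A-C 21, D-E 12, A-E 19] → take C-D (10); add D.
Step 4: frontier [A-B 11, A-C 21, A-D 17, A-E 19] → take A-B (11); add A.
Vertex order: C, B, E, D, A. The 4th vertex is D.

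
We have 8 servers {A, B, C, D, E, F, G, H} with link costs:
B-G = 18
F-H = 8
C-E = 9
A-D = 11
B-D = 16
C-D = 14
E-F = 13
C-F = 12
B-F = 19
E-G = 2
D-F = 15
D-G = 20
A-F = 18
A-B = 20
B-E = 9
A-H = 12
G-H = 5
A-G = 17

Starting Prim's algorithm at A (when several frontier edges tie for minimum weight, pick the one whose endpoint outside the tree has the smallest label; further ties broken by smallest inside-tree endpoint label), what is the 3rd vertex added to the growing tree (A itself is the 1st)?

H

Prim's algorithm from A:
Step 1: cheapest edge leaving the tree is A-D (11); add D.
Step 2: cheapest edge leaving the tree is A-H (12); add H.
Step 3: cheapest edge leaving the tree is G-H (5); add G.
Step 4: cheapest edge leaving the tree is E-G (2); add E.
Step 5: cheapest edge leaving the tree is F-H (8); add F.
Step 6: cheapest edge leaving the tree is B-E (9); add B.
Step 7: cheapest edge leaving the tree is C-E (9); add C.
Vertex order: A, D, H, G, E, F, B, C. The 3rd vertex is H.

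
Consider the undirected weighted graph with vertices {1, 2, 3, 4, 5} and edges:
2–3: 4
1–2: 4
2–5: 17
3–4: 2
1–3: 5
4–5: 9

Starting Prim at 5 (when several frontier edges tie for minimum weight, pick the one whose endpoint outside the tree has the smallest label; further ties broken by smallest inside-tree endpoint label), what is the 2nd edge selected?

Prim, starting at 5.
Step 1: cheapest edge leaving the tree is 4–5 (9); add 4.
Step 2: cheapest edge leaving the tree is 3–4 (2); add 3.
Step 3: cheapest edge leaving the tree is 2–3 (4); add 2.
Step 4: cheapest edge leaving the tree is 1–2 (4); add 1.
The 2nd edge added is 3–4.

3-4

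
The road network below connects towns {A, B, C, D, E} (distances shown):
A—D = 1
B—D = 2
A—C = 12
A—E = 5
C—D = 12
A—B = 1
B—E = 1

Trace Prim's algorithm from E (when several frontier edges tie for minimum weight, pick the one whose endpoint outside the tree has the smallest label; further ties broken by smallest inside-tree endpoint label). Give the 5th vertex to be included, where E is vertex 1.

Prim, starting at E.
Step 1: cheapest edge leaving the tree is B—E (1); add B.
Step 2: cheapest edge leaving the tree is A—B (1); add A.
Step 3: cheapest edge leaving the tree is A—D (1); add D.
Step 4: cheapest edge leaving the tree is A—C (12); add C.
Vertex order: E, B, A, D, C. The 5th vertex is C.

C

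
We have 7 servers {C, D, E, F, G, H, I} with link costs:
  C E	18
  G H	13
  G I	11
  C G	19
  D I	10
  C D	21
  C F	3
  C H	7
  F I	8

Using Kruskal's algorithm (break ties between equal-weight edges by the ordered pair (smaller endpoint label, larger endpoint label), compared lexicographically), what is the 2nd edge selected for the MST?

Kruskal: consider edges lightest-first.
C F (3): add — endpoints in different components.
C H (7): add — endpoints in different components.
F I (8): add — endpoints in different components.
D I (10): add — endpoints in different components.
G I (11): add — endpoints in different components.
G H (13): skip — G and H already connected.
C E (18): add — endpoints in different components.
The 2nd edge added is C H.

C-H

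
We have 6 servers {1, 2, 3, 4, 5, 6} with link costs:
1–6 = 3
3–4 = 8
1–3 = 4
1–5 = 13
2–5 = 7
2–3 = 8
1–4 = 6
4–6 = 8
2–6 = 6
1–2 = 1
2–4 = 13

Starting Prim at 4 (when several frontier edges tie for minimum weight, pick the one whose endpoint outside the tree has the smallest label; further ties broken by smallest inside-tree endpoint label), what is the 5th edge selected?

Grow the tree from 4 using Prim:
Step 1: frontier [1–4 6, 3–4 8, 4–6 8, 2–4 13] → take 1–4 (6); add 1.
Step 2: frontier [1–2 1, 1–6 3, 1–3 4, 1–5 13, 3–4 8, 4–6 8, 2–4 13] → take 1–2 (1); add 2.
Step 3: frontier [1–6 3, 1–3 4, 1–5 13, 2–6 6, 2–5 7, 2–3 8, 3–4 8, 4–6 8] → take 1–6 (3); add 6.
Step 4: frontier [1–3 4, 1–5 13, 2–5 7, 2–3 8, 3–4 8] → take 1–3 (4); add 3.
Step 5: frontier [1–5 13, 2–5 7] → take 2–5 (7); add 5.
The 5th edge added is 2–5.

2-5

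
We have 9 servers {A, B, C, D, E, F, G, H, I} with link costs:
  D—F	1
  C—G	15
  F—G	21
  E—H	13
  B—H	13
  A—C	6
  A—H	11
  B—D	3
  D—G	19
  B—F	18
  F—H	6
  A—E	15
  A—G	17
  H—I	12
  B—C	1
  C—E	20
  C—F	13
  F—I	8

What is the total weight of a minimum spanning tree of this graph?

Kruskal's algorithm — process edges by increasing weight (ties by edge label):
B—C (1): add — endpoints in different components.
D—F (1): add — endpoints in different components.
B—D (3): add — endpoints in different components.
A—C (6): add — endpoints in different components.
F—H (6): add — endpoints in different components.
F—I (8): add — endpoints in different components.
A—H (11): skip — A and H already connected.
H—I (12): skip — H and I already connected.
B—H (13): skip — B and H already connected.
C—F (13): skip — C and F already connected.
E—H (13): add — endpoints in different components.
A—E (15): skip — A and E already connected.
C—G (15): add — endpoints in different components.
MST edges: B—C, D—F, B—D, A—C, F—H, F—I, E—H, C—G; total weight 1+1+3+6+6+8+13+15 = 53.

53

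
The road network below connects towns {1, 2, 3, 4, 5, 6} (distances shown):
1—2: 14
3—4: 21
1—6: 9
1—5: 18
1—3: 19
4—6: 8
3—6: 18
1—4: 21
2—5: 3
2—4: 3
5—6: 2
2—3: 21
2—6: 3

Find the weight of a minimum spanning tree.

35

Kruskal: consider edges lightest-first.
5—6 (2): add. Components now {1} {2} {3} {4} {5,6}
2—4 (3): add. Components now {1} {2,4} {3} {5,6}
2—5 (3): add. Components now {1} {2,4,5,6} {3}
2—6 (3): skip — 2 and 6 already connected.
4—6 (8): skip — 4 and 6 already connected.
1—6 (9): add. Components now {1,2,4,5,6} {3}
1—2 (14): skip — 1 and 2 already connected.
1—5 (18): skip — 1 and 5 already connected.
3—6 (18): add. Components now {1,2,3,4,5,6}
MST edges: 5—6, 2—4, 2—5, 1—6, 3—6; total weight 2+3+3+9+18 = 35.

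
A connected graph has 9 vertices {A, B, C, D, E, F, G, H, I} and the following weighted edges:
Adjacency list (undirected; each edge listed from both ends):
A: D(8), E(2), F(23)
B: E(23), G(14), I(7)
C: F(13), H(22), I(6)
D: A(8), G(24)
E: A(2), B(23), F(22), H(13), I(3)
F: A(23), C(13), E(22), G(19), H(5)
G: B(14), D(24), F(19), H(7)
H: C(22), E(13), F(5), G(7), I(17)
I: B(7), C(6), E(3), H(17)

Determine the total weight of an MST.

Kruskal: consider edges lightest-first.
A-E (2): add — endpoints in different components.
E-I (3): add — endpoints in different components.
F-H (5): add — endpoints in different components.
C-I (6): add — endpoints in different components.
B-I (7): add — endpoints in different components.
G-H (7): add — endpoints in different components.
A-D (8): add — endpoints in different components.
C-F (13): add — endpoints in different components.
MST edges: A-E, E-I, F-H, C-I, B-I, G-H, A-D, C-F; total weight 2+3+5+6+7+7+8+13 = 51.

51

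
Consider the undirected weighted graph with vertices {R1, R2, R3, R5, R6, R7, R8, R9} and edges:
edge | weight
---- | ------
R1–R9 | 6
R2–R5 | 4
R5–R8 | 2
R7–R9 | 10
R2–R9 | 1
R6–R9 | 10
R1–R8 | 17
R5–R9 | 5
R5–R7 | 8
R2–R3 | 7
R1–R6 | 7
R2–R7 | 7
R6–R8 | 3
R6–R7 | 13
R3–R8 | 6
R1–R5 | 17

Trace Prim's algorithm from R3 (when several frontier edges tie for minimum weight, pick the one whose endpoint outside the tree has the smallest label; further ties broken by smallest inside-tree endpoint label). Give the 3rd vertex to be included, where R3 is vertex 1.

R5

Prim's algorithm from R3:
Step 1: cheapest edge leaving the tree is R3–R8 (6); add R8.
Step 2: cheapest edge leaving the tree is R5–R8 (2); add R5.
Step 3: cheapest edge leaving the tree is R6–R8 (3); add R6.
Step 4: cheapest edge leaving the tree is R2–R5 (4); add R2.
Step 5: cheapest edge leaving the tree is R2–R9 (1); add R9.
Step 6: cheapest edge leaving the tree is R1–R9 (6); add R1.
Step 7: cheapest edge leaving the tree is R2–R7 (7); add R7.
Vertex order: R3, R8, R5, R6, R2, R9, R1, R7. The 3rd vertex is R5.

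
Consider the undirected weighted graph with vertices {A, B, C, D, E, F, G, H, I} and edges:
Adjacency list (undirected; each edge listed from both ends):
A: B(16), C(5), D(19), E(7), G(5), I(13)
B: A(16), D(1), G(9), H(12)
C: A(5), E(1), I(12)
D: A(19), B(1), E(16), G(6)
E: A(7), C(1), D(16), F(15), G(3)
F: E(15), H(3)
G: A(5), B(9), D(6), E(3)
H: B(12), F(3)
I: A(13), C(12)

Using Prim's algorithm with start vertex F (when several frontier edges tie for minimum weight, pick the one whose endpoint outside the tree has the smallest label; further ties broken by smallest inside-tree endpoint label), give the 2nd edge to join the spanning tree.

B-H

Prim's algorithm from F:
Step 1: cheapest edge leaving the tree is F H (3); add H.
Step 2: cheapest edge leaving the tree is B H (12); add B.
Step 3: cheapest edge leaving the tree is B D (1); add D.
Step 4: cheapest edge leaving the tree is D G (6); add G.
Step 5: cheapest edge leaving the tree is E G (3); add E.
Step 6: cheapest edge leaving the tree is C E (1); add C.
Step 7: cheapest edge leaving the tree is A C (5); add A.
Step 8: cheapest edge leaving the tree is C I (12); add I.
The 2nd edge added is B H.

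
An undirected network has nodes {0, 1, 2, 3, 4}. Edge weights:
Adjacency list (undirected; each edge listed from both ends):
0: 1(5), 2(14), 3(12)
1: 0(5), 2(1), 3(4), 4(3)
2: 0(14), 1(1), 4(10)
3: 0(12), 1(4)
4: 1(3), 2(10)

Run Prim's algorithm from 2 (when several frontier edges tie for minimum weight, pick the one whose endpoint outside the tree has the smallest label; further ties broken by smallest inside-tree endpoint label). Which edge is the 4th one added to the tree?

0-1

Prim's algorithm from 2:
Step 1: cheapest edge leaving the tree is 1—2 (1); add 1.
Step 2: cheapest edge leaving the tree is 1—4 (3); add 4.
Step 3: cheapest edge leaving the tree is 1—3 (4); add 3.
Step 4: cheapest edge leaving the tree is 0—1 (5); add 0.
The 4th edge added is 0—1.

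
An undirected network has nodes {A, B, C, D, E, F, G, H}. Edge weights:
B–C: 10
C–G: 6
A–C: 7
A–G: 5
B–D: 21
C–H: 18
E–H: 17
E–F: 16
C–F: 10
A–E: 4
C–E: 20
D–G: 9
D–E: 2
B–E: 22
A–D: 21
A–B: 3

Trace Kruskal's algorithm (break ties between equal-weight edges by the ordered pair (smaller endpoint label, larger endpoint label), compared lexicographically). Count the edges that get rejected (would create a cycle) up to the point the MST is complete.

Kruskal's algorithm — process edges by increasing weight (ties by edge label):
D–E (2): add — endpoints in different components.
A–B (3): add — endpoints in different components.
A–E (4): add — endpoints in different components.
A–G (5): add — endpoints in different components.
C–G (6): add — endpoints in different components.
A–C (7): skip — A and C already connected.
D–G (9): skip — D and G already connected.
B–C (10): skip — B and C already connected.
C–F (10): add — endpoints in different components.
E–F (16): skip — E and F already connected.
E–H (17): add — endpoints in different components.
Edges rejected before the tree was complete: 4.

4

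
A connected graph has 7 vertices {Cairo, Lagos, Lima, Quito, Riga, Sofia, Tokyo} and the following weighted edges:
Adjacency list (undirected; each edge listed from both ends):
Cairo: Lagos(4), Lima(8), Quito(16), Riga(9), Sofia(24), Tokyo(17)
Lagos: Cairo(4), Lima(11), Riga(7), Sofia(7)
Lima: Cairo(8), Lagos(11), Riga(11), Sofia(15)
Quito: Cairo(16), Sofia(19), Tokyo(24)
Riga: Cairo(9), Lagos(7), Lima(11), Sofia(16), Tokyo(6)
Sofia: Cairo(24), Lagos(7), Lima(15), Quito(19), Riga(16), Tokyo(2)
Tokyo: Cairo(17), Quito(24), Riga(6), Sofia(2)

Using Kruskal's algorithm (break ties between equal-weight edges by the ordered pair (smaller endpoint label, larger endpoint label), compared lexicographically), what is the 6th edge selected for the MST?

Cairo-Quito

Kruskal: consider edges lightest-first.
Sofia–Tokyo (2): add — endpoints in different components.
Cairo–Lagos (4): add — endpoints in different components.
Riga–Tokyo (6): add — endpoints in different components.
Lagos–Riga (7): add — endpoints in different components.
Lagos–Sofia (7): skip — Lagos and Sofia already connected.
Cairo–Lima (8): add — endpoints in different components.
Cairo–Riga (9): skip — Cairo and Riga already connected.
Lagos–Lima (11): skip — Lagos and Lima already connected.
Lima–Riga (11): skip — Riga and Lima already connected.
Lima–Sofia (15): skip — Sofia and Lima already connected.
Cairo–Quito (16): add — endpoints in different components.
The 6th edge added is Cairo–Quito.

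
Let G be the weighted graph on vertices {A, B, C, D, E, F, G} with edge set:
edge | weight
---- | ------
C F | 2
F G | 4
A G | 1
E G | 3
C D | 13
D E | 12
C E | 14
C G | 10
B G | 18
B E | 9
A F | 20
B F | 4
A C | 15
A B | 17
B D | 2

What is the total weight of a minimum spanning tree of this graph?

Sort edges by weight, then run Kruskal:
A G (1): add — endpoints in different components.
B D (2): add — endpoints in different components.
C F (2): add — endpoints in different components.
E G (3): add — endpoints in different components.
B F (4): add — endpoints in different components.
F G (4): add — endpoints in different components.
MST edges: A G, B D, C F, E G, B F, F G; total weight 1+2+2+3+4+4 = 16.

16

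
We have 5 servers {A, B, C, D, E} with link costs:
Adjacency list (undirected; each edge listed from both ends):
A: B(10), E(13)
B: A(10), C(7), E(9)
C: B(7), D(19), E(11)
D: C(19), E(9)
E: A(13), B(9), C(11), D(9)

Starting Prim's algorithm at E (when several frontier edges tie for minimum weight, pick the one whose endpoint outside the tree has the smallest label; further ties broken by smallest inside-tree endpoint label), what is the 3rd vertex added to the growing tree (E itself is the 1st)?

C

Prim, starting at E.
Step 1: cheapest edge leaving the tree is B—E (9); add B.
Step 2: cheapest edge leaving the tree is B—C (7); add C.
Step 3: cheapest edge leaving the tree is D—E (9); add D.
Step 4: cheapest edge leaving the tree is A—B (10); add A.
Vertex order: E, B, C, D, A. The 3rd vertex is C.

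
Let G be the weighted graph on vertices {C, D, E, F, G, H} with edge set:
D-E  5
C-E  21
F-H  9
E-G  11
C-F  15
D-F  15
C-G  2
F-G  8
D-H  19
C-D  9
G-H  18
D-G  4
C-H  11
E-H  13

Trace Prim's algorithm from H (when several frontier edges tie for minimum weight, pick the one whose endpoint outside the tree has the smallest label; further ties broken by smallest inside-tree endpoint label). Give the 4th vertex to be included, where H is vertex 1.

C

Prim, starting at H.
Step 1: cheapest edge leaving the tree is F-H (9); add F.
Step 2: cheapest edge leaving the tree is F-G (8); add G.
Step 3: cheapest edge leaving the tree is C-G (2); add C.
Step 4: cheapest edge leaving the tree is D-G (4); add D.
Step 5: cheapest edge leaving the tree is D-E (5); add E.
Vertex order: H, F, G, C, D, E. The 4th vertex is C.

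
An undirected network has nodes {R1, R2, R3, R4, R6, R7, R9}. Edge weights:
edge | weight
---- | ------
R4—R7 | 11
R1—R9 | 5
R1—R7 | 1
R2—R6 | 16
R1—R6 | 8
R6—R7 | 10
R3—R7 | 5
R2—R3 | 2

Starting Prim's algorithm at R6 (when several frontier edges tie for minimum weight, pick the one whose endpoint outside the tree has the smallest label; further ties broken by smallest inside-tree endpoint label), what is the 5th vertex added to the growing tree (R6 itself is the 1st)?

Prim's algorithm from R6:
Step 1: cheapest edge leaving the tree is R1—R6 (8); add R1.
Step 2: cheapest edge leaving the tree is R1—R7 (1); add R7.
Step 3: cheapest edge leaving the tree is R3—R7 (5); add R3.
Step 4: cheapest edge leaving the tree is R2—R3 (2); add R2.
Step 5: cheapest edge leaving the tree is R1—R9 (5); add R9.
Step 6: cheapest edge leaving the tree is R4—R7 (11); add R4.
Vertex order: R6, R1, R7, R3, R2, R9, R4. The 5th vertex is R2.

R2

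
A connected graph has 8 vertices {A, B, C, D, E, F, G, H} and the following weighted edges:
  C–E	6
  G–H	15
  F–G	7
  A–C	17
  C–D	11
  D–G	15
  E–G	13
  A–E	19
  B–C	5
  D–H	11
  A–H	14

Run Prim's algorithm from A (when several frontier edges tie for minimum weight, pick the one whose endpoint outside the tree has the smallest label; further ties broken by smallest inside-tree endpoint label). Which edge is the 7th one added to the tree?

Grow the tree from A using Prim:
Step 1: cheapest edge leaving the tree is A–H (14); add H.
Step 2: cheapest edge leaving the tree is D–H (11); add D.
Step 3: cheapest edge leaving the tree is C–D (11); add C.
Step 4: cheapest edge leaving the tree is B–C (5); add B.
Step 5: cheapest edge leaving the tree is C–E (6); add E.
Step 6: cheapest edge leaving the tree is E–G (13); add G.
Step 7: cheapest edge leaving the tree is F–G (7); add F.
The 7th edge added is F–G.

F-G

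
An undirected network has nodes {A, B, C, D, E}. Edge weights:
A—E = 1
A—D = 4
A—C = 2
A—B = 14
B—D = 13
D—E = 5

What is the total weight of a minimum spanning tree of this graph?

Prim, starting at E.
Step 1: cheapest edge leaving the tree is A—E (1); add A.
Step 2: cheapest edge leaving the tree is A—C (2); add C.
Step 3: cheapest edge leaving the tree is A—D (4); add D.
Step 4: cheapest edge leaving the tree is B—D (13); add B.
MST edges: A—E, A—C, A—D, B—D; total weight 1+2+4+13 = 20.

20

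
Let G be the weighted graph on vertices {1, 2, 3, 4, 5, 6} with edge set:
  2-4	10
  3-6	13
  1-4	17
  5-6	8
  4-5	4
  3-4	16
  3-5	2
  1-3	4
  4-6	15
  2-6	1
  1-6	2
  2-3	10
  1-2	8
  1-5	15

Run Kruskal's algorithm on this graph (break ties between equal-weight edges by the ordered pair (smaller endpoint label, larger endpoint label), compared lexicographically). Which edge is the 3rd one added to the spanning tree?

3-5

Kruskal's algorithm — process edges by increasing weight (ties by edge label):
2-6 (1): add — endpoints in different components.
1-6 (2): add — endpoints in different components.
3-5 (2): add — endpoints in different components.
1-3 (4): add — endpoints in different components.
4-5 (4): add — endpoints in different components.
The 3rd edge added is 3-5.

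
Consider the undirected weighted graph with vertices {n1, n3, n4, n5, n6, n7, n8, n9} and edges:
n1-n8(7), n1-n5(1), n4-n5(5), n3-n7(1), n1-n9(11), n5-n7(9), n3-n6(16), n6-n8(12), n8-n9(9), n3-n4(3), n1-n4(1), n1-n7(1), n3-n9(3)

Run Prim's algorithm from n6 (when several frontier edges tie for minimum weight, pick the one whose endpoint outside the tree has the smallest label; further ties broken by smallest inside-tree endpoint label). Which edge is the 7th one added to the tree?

n3-n9

Prim, starting at n6.
Step 1: cheapest edge leaving the tree is n6-n8 (12); add n8.
Step 2: cheapest edge leaving the tree is n1-n8 (7); add n1.
Step 3: cheapest edge leaving the tree is n1-n4 (1); add n4.
Step 4: cheapest edge leaving the tree is n1-n5 (1); add n5.
Step 5: cheapest edge leaving the tree is n1-n7 (1); add n7.
Step 6: cheapest edge leaving the tree is n3-n7 (1); add n3.
Step 7: cheapest edge leaving the tree is n3-n9 (3); add n9.
The 7th edge added is n3-n9.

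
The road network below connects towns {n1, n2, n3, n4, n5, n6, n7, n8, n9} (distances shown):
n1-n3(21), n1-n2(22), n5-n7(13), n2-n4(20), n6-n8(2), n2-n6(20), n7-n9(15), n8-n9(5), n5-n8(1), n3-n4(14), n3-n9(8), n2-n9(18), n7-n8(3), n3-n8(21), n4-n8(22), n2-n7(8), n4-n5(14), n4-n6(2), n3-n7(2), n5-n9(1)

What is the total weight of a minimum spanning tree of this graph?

40

Prim, starting at n2.
Step 1: cheapest edge leaving the tree is n2-n7 (8); add n7.
Step 2: cheapest edge leaving the tree is n3-n7 (2); add n3.
Step 3: cheapest edge leaving the tree is n7-n8 (3); add n8.
Step 4: cheapest edge leaving the tree is n5-n8 (1); add n5.
Step 5: cheapest edge leaving the tree is n5-n9 (1); add n9.
Step 6: cheapest edge leaving the tree is n6-n8 (2); add n6.
Step 7: cheapest edge leaving the tree is n4-n6 (2); add n4.
Step 8: cheapest edge leaving the tree is n1-n3 (21); add n1.
MST edges: n2-n7, n3-n7, n7-n8, n5-n8, n5-n9, n6-n8, n4-n6, n1-n3; total weight 8+2+3+1+1+2+2+21 = 40.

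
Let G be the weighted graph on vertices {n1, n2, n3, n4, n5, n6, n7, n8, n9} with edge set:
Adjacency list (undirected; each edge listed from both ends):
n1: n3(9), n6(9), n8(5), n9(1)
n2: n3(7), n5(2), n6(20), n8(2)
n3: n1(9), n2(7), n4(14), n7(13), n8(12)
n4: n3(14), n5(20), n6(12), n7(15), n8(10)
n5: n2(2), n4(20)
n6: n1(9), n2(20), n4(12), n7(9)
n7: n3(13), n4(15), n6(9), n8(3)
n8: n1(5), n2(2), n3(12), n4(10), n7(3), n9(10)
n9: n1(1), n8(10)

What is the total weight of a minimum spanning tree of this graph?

Prim, starting at n7.
Step 1: cheapest edge leaving the tree is n7 n8 (3); add n8.
Step 2: cheapest edge leaving the tree is n2 n8 (2); add n2.
Step 3: cheapest edge leaving the tree is n2 n5 (2); add n5.
Step 4: cheapest edge leaving the tree is n1 n8 (5); add n1.
Step 5: cheapest edge leaving the tree is n1 n9 (1); add n9.
Step 6: cheapest edge leaving the tree is n2 n3 (7); add n3.
Step 7: cheapest edge leaving the tree is n1 n6 (9); add n6.
Step 8: cheapest edge leaving the tree is n4 n8 (10); add n4.
MST edges: n7 n8, n2 n8, n2 n5, n1 n8, n1 n9, n2 n3, n1 n6, n4 n8; total weight 3+2+2+5+1+7+9+10 = 39.

39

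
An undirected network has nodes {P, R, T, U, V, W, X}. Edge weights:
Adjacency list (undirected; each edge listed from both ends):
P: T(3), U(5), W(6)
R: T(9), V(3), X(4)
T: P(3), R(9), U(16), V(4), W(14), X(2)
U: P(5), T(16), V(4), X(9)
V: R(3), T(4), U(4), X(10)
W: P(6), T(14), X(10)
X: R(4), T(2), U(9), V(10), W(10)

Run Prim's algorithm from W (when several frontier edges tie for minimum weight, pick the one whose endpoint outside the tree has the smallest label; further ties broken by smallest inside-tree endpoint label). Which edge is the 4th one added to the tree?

R-X

Prim, starting at W.
Step 1: frontier [P W 6, W X 10, T W 14] → take P W (6); add P.
Step 2: frontier [P T 3, P U 5, W X 10, T W 14] → take P T (3); add T.
Step 3: frontier [P U 5, T X 2, T V 4, R T 9, T U 16, W X 10] → take T X (2); add X.
Step 4: frontier [P U 5, T V 4, R T 9, T U 16, R X 4, U X 9, V X 10] → take R X (4); add R.
Step 5: frontier [P U 5, R V 3, T V 4, T U 16, U X 9, V X 10] → take R V (3); add V.
Step 6: frontier [P U 5, T U 16, U V 4, U X 9] → take U V (4); add U.
The 4th edge added is R X.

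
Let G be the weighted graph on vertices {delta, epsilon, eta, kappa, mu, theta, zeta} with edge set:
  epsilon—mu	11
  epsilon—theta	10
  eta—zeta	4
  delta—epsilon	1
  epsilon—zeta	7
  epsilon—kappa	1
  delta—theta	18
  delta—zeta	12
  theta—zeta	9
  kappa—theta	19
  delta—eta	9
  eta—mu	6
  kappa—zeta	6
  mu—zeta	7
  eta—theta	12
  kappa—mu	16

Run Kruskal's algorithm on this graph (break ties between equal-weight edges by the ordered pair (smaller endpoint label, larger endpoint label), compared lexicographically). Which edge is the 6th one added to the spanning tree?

Sort edges by weight, then run Kruskal:
delta—epsilon (1): add — endpoints in different components.
epsilon—kappa (1): add — endpoints in different components.
eta—zeta (4): add — endpoints in different components.
eta—mu (6): add — endpoints in different components.
kappa—zeta (6): add — endpoints in different components.
epsilon—zeta (7): skip — zeta and epsilon already connected.
mu—zeta (7): skip — zeta and mu already connected.
delta—eta (9): skip — delta and eta already connected.
theta—zeta (9): add — endpoints in different components.
The 6th edge added is theta—zeta.

theta-zeta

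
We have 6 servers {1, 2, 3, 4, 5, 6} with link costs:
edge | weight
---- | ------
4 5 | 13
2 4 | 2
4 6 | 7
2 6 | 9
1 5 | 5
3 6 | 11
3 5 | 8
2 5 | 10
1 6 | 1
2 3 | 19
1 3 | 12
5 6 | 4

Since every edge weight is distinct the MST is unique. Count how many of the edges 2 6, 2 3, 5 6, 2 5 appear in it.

1

Kruskal: consider edges lightest-first.
1 6 (1): add — endpoints in different components.
2 4 (2): add — endpoints in different components.
5 6 (4): add — endpoints in different components.
1 5 (5): skip — 1 and 5 already connected.
4 6 (7): add — endpoints in different components.
3 5 (8): add — endpoints in different components.
MST edge set: {1 6, 2 4, 5 6, 4 6, 3 5}.
Of the listed edges, {5 6} are in the MST → 1.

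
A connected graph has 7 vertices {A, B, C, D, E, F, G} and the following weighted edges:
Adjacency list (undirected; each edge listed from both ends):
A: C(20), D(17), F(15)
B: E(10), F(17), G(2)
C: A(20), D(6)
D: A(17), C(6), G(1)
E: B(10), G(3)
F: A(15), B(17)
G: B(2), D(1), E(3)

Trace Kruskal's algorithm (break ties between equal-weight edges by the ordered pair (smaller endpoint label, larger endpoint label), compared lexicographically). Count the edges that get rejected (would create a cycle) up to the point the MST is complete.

1

Kruskal's algorithm — process edges by increasing weight (ties by edge label):
D G (1): add. Components now {A} {B} {C} {D,G} {E} {F}
B G (2): add. Components now {A} {B,D,G} {C} {E} {F}
E G (3): add. Components now {A} {B,D,E,G} {C} {F}
C D (6): add. Components now {A} {B,C,D,E,G} {F}
B E (10): skip — B and E already connected.
A F (15): add. Components now {A,F} {B,C,D,E,G}
A D (17): add. Components now {A,B,C,D,E,F,G}
Edges rejected before the tree was complete: 1.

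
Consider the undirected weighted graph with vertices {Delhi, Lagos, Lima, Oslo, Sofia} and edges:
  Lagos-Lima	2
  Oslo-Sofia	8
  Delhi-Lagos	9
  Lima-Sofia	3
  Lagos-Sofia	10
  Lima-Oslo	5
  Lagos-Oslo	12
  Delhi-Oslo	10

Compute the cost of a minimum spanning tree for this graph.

Sort edges by weight, then run Kruskal:
Lagos-Lima (2): add — endpoints in different components.
Lima-Sofia (3): add — endpoints in different components.
Lima-Oslo (5): add — endpoints in different components.
Oslo-Sofia (8): skip — Oslo and Sofia already connected.
Delhi-Lagos (9): add — endpoints in different components.
MST edges: Lagos-Lima, Lima-Sofia, Lima-Oslo, Delhi-Lagos; total weight 2+3+5+9 = 19.

19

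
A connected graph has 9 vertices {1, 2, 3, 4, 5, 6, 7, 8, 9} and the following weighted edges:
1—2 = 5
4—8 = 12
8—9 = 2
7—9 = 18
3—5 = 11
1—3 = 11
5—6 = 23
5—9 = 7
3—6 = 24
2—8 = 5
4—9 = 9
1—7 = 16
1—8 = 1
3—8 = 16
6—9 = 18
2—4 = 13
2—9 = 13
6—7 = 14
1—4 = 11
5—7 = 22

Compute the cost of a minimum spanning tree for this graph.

65

Prim, starting at 1.
Step 1: cheapest edge leaving the tree is 1—8 (1); add 8.
Step 2: cheapest edge leaving the tree is 8—9 (2); add 9.
Step 3: cheapest edge leaving the tree is 1—2 (5); add 2.
Step 4: cheapest edge leaving the tree is 5—9 (7); add 5.
Step 5: cheapest edge leaving the tree is 4—9 (9); add 4.
Step 6: cheapest edge leaving the tree is 1—3 (11); add 3.
Step 7: cheapest edge leaving the tree is 1—7 (16); add 7.
Step 8: cheapest edge leaving the tree is 6—7 (14); add 6.
MST edges: 1—8, 8—9, 1—2, 5—9, 4—9, 1—3, 1—7, 6—7; total weight 1+2+5+7+9+11+16+14 = 65.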